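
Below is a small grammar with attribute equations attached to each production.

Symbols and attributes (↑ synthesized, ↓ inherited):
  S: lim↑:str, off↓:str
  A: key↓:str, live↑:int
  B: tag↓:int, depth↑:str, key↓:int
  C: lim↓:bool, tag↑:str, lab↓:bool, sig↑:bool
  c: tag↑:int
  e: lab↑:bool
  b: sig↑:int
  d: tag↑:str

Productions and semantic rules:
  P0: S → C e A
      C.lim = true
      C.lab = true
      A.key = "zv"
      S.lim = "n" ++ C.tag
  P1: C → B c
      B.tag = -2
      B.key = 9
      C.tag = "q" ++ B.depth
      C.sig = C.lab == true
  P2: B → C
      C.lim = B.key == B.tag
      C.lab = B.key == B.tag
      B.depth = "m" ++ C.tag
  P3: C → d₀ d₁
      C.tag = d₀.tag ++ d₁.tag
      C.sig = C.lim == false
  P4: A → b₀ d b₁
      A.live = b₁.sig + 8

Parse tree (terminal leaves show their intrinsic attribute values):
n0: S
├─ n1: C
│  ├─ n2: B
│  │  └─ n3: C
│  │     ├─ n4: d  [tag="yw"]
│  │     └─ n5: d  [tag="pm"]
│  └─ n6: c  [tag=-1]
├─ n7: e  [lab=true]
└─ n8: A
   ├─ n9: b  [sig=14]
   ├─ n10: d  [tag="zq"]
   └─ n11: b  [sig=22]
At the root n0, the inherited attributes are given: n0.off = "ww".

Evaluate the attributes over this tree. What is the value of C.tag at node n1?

"qmywpm"

1. n0.off = "ww"  [given at root]
2. n1.lim = true  [true]
3. n1.lab = true  [true]
4. n2.tag = -2  [-2]
5. n2.key = 9  [9]
6. n3.lim = false  [B.key == B.tag]
7. n3.lab = false  [B.key == B.tag]
8. n4.tag = "yw"  [terminal]
9. n5.tag = "pm"  [terminal]
10. n3.tag = "ywpm"  [d₀.tag ++ d₁.tag]
11. n3.sig = true  [C.lim == false]
12. n2.depth = "mywpm"  ["m" ++ C.tag]
13. n6.tag = -1  [terminal]
14. n1.tag = "qmywpm"  ["q" ++ B.depth]
15. n1.sig = true  [C.lab == true]
16. n7.lab = true  [terminal]
17. n8.key = "zv"  ["zv"]
18. n9.sig = 14  [terminal]
19. n10.tag = "zq"  [terminal]
20. n11.sig = 22  [terminal]
21. n8.live = 30  [b₁.sig + 8]
22. n0.lim = "nqmywpm"  ["n" ++ C.tag]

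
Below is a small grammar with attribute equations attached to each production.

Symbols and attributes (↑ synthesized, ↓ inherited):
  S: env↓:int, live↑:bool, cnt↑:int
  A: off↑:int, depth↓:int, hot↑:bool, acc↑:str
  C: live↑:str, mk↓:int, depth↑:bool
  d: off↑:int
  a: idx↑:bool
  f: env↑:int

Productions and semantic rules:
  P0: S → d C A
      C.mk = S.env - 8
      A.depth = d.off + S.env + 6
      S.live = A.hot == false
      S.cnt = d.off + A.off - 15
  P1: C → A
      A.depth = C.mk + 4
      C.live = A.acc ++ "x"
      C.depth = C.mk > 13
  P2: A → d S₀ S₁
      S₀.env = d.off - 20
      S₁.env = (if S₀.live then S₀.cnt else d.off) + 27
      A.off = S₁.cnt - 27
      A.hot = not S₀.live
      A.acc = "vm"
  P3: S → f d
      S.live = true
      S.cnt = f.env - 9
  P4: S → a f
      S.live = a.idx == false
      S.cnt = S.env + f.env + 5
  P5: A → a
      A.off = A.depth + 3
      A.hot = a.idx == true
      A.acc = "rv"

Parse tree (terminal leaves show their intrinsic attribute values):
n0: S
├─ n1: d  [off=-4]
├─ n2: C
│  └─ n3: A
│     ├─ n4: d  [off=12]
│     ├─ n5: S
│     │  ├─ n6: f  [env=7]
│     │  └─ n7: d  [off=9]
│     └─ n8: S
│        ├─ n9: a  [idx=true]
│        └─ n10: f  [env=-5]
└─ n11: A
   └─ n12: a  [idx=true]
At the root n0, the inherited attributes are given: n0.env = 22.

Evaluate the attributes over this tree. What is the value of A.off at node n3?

1. n0.env = 22  [given at root]
2. n1.off = -4  [terminal]
3. n2.mk = 14  [S.env - 8]
4. n3.depth = 18  [C.mk + 4]
5. n4.off = 12  [terminal]
6. n5.env = -8  [d.off - 20]
7. n6.env = 7  [terminal]
8. n7.off = 9  [terminal]
9. n5.live = true  [true]
10. n5.cnt = -2  [f.env - 9]
11. n8.env = 25  [(if S₀.live then S₀.cnt else d.off) + 27]
12. n9.idx = true  [terminal]
13. n10.env = -5  [terminal]
14. n8.live = false  [a.idx == false]
15. n8.cnt = 25  [S.env + f.env + 5]
16. n3.off = -2  [S₁.cnt - 27]
17. n3.hot = false  [not S₀.live]
18. n3.acc = "vm"  ["vm"]
19. n2.live = "vmx"  [A.acc ++ "x"]
20. n2.depth = true  [C.mk > 13]
21. n11.depth = 24  [d.off + S.env + 6]
22. n12.idx = true  [terminal]
23. n11.off = 27  [A.depth + 3]
24. n11.hot = true  [a.idx == true]
25. n11.acc = "rv"  ["rv"]
26. n0.live = false  [A.hot == false]
27. n0.cnt = 8  [d.off + A.off - 15]

-2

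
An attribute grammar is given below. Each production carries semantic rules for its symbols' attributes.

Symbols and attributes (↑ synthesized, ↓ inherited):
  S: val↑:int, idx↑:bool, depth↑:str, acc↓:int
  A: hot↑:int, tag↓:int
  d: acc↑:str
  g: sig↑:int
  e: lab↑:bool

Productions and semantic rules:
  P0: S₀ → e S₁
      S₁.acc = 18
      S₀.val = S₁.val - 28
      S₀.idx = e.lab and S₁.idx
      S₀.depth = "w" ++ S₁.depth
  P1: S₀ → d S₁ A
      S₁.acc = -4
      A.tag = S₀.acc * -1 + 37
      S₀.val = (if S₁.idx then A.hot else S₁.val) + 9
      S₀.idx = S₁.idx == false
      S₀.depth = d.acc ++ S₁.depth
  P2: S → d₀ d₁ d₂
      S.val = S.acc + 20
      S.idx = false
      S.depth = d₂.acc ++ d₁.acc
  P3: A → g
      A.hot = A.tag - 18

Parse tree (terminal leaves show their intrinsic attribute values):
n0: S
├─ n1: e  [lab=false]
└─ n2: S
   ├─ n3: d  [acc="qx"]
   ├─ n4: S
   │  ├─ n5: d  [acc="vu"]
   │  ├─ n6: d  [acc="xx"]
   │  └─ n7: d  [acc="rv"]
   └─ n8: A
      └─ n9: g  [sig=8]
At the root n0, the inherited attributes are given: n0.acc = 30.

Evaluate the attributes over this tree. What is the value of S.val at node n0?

1. n0.acc = 30  [given at root]
2. n1.lab = false  [terminal]
3. n2.acc = 18  [18]
4. n3.acc = "qx"  [terminal]
5. n4.acc = -4  [-4]
6. n5.acc = "vu"  [terminal]
7. n6.acc = "xx"  [terminal]
8. n7.acc = "rv"  [terminal]
9. n4.val = 16  [S.acc + 20]
10. n4.idx = false  [false]
11. n4.depth = "rvxx"  [d₂.acc ++ d₁.acc]
12. n8.tag = 19  [S₀.acc * -1 + 37]
13. n9.sig = 8  [terminal]
14. n8.hot = 1  [A.tag - 18]
15. n2.val = 25  [(if S₁.idx then A.hot else S₁.val) + 9]
16. n2.idx = true  [S₁.idx == false]
17. n2.depth = "qxrvxx"  [d.acc ++ S₁.depth]
18. n0.val = -3  [S₁.val - 28]
19. n0.idx = false  [e.lab and S₁.idx]
20. n0.depth = "wqxrvxx"  ["w" ++ S₁.depth]

-3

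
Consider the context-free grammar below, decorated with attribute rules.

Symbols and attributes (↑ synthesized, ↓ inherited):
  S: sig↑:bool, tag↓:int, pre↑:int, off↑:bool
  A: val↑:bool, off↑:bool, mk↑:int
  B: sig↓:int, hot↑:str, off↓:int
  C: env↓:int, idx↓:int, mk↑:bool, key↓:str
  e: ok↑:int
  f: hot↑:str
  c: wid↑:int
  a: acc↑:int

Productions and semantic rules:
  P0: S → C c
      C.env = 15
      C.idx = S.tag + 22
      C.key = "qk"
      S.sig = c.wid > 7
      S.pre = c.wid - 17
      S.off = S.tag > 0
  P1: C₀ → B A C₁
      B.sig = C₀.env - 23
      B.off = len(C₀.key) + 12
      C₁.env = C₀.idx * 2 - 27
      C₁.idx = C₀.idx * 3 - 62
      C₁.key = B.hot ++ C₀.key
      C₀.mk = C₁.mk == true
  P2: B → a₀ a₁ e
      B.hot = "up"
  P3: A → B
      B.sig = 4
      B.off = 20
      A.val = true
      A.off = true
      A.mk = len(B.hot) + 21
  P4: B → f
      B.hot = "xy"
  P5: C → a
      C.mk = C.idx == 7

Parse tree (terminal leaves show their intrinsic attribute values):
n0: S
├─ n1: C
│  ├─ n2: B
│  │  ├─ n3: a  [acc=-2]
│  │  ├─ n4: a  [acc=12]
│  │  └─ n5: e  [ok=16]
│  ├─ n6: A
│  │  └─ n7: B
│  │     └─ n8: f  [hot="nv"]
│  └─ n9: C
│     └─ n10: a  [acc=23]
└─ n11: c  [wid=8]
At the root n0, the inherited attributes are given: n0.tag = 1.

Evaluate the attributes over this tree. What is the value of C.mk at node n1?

true

1. n0.tag = 1  [given at root]
2. n1.env = 15  [15]
3. n1.idx = 23  [S.tag + 22]
4. n1.key = "qk"  ["qk"]
5. n2.sig = -8  [C₀.env - 23]
6. n2.off = 14  [len(C₀.key) + 12]
7. n3.acc = -2  [terminal]
8. n4.acc = 12  [terminal]
9. n5.ok = 16  [terminal]
10. n2.hot = "up"  ["up"]
11. n7.sig = 4  [4]
12. n7.off = 20  [20]
13. n8.hot = "nv"  [terminal]
14. n7.hot = "xy"  ["xy"]
15. n6.val = true  [true]
16. n6.off = true  [true]
17. n6.mk = 23  [len(B.hot) + 21]
18. n9.env = 19  [C₀.idx * 2 - 27]
19. n9.idx = 7  [C₀.idx * 3 - 62]
20. n9.key = "upqk"  [B.hot ++ C₀.key]
21. n10.acc = 23  [terminal]
22. n9.mk = true  [C.idx == 7]
23. n1.mk = true  [C₁.mk == true]
24. n11.wid = 8  [terminal]
25. n0.sig = true  [c.wid > 7]
26. n0.pre = -9  [c.wid - 17]
27. n0.off = true  [S.tag > 0]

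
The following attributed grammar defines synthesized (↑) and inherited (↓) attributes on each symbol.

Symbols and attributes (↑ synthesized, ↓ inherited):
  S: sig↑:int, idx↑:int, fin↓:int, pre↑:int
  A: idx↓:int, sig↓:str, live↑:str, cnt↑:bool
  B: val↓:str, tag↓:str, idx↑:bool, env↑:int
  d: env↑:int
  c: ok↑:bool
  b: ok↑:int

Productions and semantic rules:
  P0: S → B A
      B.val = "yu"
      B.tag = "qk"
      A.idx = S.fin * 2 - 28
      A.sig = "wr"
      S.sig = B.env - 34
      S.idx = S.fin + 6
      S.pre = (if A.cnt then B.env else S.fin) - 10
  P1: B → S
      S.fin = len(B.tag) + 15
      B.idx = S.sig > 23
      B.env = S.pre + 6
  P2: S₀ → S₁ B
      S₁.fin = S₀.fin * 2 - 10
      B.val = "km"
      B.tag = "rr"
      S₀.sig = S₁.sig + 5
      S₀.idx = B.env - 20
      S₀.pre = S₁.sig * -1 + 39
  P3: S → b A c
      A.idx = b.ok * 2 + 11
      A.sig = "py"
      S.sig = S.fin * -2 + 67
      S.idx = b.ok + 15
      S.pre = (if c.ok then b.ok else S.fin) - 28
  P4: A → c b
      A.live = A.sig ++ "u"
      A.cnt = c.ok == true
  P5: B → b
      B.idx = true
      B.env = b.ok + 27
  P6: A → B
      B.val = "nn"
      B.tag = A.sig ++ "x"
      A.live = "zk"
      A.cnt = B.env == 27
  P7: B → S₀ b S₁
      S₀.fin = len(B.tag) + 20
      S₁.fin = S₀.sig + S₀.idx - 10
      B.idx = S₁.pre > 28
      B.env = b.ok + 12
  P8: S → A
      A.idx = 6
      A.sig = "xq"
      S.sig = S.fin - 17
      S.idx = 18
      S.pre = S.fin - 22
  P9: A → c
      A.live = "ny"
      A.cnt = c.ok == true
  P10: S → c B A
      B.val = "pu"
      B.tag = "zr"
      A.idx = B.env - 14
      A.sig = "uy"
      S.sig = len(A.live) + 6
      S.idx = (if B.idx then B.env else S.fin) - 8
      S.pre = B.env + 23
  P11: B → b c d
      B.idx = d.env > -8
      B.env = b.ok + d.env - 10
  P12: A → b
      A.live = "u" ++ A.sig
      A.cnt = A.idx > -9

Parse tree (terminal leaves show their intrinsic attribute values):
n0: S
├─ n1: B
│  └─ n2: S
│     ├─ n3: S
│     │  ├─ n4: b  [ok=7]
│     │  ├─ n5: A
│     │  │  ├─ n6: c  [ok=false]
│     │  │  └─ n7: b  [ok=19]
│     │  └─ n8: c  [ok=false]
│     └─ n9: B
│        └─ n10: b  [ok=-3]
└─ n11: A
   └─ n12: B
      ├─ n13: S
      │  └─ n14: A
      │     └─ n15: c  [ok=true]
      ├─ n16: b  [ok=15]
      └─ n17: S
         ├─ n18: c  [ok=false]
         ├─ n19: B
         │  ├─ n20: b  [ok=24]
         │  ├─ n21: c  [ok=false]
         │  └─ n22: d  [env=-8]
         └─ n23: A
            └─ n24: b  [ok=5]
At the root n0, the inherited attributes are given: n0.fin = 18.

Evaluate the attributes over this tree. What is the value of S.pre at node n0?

1. n0.fin = 18  [given at root]
2. n1.val = "yu"  ["yu"]
3. n1.tag = "qk"  ["qk"]
4. n2.fin = 17  [len(B.tag) + 15]
5. n3.fin = 24  [S₀.fin * 2 - 10]
6. n4.ok = 7  [terminal]
7. n5.idx = 25  [b.ok * 2 + 11]
8. n5.sig = "py"  ["py"]
9. n6.ok = false  [terminal]
10. n7.ok = 19  [terminal]
11. n5.live = "pyu"  [A.sig ++ "u"]
12. n5.cnt = false  [c.ok == true]
13. n8.ok = false  [terminal]
14. n3.sig = 19  [S.fin * -2 + 67]
15. n3.idx = 22  [b.ok + 15]
16. n3.pre = -4  [(if c.ok then b.ok else S.fin) - 28]
17. n9.val = "km"  ["km"]
18. n9.tag = "rr"  ["rr"]
19. n10.ok = -3  [terminal]
20. n9.idx = true  [true]
21. n9.env = 24  [b.ok + 27]
22. n2.sig = 24  [S₁.sig + 5]
23. n2.idx = 4  [B.env - 20]
24. n2.pre = 20  [S₁.sig * -1 + 39]
25. n1.idx = true  [S.sig > 23]
26. n1.env = 26  [S.pre + 6]
27. n11.idx = 8  [S.fin * 2 - 28]
28. n11.sig = "wr"  ["wr"]
29. n12.val = "nn"  ["nn"]
30. n12.tag = "wrx"  [A.sig ++ "x"]
31. n13.fin = 23  [len(B.tag) + 20]
32. n14.idx = 6  [6]
33. n14.sig = "xq"  ["xq"]
34. n15.ok = true  [terminal]
35. n14.live = "ny"  ["ny"]
36. n14.cnt = true  [c.ok == true]
37. n13.sig = 6  [S.fin - 17]
38. n13.idx = 18  [18]
39. n13.pre = 1  [S.fin - 22]
40. n16.ok = 15  [terminal]
41. n17.fin = 14  [S₀.sig + S₀.idx - 10]
42. n18.ok = false  [terminal]
43. n19.val = "pu"  ["pu"]
44. n19.tag = "zr"  ["zr"]
45. n20.ok = 24  [terminal]
46. n21.ok = false  [terminal]
47. n22.env = -8  [terminal]
48. n19.idx = false  [d.env > -8]
49. n19.env = 6  [b.ok + d.env - 10]
50. n23.idx = -8  [B.env - 14]
51. n23.sig = "uy"  ["uy"]
52. n24.ok = 5  [terminal]
53. n23.live = "uuy"  ["u" ++ A.sig]
54. n23.cnt = true  [A.idx > -9]
55. n17.sig = 9  [len(A.live) + 6]
56. n17.idx = 6  [(if B.idx then B.env else S.fin) - 8]
57. n17.pre = 29  [B.env + 23]
58. n12.idx = true  [S₁.pre > 28]
59. n12.env = 27  [b.ok + 12]
60. n11.live = "zk"  ["zk"]
61. n11.cnt = true  [B.env == 27]
62. n0.sig = -8  [B.env - 34]
63. n0.idx = 24  [S.fin + 6]
64. n0.pre = 16  [(if A.cnt then B.env else S.fin) - 10]

16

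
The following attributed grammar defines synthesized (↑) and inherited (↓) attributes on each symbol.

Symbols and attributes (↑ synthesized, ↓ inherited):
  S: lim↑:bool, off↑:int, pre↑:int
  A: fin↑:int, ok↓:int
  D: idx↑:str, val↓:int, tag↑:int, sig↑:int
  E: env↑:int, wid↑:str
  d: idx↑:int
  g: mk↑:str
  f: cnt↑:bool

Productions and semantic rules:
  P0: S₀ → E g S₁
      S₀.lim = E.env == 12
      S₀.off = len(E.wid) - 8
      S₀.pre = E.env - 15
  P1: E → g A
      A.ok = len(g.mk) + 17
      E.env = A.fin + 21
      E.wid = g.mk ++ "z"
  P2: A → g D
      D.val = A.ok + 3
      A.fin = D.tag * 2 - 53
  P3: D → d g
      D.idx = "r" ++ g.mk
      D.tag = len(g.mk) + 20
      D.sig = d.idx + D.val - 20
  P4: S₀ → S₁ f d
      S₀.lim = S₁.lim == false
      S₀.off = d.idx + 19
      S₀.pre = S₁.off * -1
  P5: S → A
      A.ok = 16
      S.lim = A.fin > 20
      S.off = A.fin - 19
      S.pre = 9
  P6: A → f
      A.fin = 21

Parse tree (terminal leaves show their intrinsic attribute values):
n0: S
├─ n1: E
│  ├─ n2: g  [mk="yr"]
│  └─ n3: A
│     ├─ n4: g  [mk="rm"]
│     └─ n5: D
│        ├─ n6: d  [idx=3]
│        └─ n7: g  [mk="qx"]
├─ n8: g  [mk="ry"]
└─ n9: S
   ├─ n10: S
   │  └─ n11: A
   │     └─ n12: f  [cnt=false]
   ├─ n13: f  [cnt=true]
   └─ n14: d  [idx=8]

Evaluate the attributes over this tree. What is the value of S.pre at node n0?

-3

1. n2.mk = "yr"  [terminal]
2. n3.ok = 19  [len(g.mk) + 17]
3. n4.mk = "rm"  [terminal]
4. n5.val = 22  [A.ok + 3]
5. n6.idx = 3  [terminal]
6. n7.mk = "qx"  [terminal]
7. n5.idx = "rqx"  ["r" ++ g.mk]
8. n5.tag = 22  [len(g.mk) + 20]
9. n5.sig = 5  [d.idx + D.val - 20]
10. n3.fin = -9  [D.tag * 2 - 53]
11. n1.env = 12  [A.fin + 21]
12. n1.wid = "yrz"  [g.mk ++ "z"]
13. n8.mk = "ry"  [terminal]
14. n11.ok = 16  [16]
15. n12.cnt = false  [terminal]
16. n11.fin = 21  [21]
17. n10.lim = true  [A.fin > 20]
18. n10.off = 2  [A.fin - 19]
19. n10.pre = 9  [9]
20. n13.cnt = true  [terminal]
21. n14.idx = 8  [terminal]
22. n9.lim = false  [S₁.lim == false]
23. n9.off = 27  [d.idx + 19]
24. n9.pre = -2  [S₁.off * -1]
25. n0.lim = true  [E.env == 12]
26. n0.off = -5  [len(E.wid) - 8]
27. n0.pre = -3  [E.env - 15]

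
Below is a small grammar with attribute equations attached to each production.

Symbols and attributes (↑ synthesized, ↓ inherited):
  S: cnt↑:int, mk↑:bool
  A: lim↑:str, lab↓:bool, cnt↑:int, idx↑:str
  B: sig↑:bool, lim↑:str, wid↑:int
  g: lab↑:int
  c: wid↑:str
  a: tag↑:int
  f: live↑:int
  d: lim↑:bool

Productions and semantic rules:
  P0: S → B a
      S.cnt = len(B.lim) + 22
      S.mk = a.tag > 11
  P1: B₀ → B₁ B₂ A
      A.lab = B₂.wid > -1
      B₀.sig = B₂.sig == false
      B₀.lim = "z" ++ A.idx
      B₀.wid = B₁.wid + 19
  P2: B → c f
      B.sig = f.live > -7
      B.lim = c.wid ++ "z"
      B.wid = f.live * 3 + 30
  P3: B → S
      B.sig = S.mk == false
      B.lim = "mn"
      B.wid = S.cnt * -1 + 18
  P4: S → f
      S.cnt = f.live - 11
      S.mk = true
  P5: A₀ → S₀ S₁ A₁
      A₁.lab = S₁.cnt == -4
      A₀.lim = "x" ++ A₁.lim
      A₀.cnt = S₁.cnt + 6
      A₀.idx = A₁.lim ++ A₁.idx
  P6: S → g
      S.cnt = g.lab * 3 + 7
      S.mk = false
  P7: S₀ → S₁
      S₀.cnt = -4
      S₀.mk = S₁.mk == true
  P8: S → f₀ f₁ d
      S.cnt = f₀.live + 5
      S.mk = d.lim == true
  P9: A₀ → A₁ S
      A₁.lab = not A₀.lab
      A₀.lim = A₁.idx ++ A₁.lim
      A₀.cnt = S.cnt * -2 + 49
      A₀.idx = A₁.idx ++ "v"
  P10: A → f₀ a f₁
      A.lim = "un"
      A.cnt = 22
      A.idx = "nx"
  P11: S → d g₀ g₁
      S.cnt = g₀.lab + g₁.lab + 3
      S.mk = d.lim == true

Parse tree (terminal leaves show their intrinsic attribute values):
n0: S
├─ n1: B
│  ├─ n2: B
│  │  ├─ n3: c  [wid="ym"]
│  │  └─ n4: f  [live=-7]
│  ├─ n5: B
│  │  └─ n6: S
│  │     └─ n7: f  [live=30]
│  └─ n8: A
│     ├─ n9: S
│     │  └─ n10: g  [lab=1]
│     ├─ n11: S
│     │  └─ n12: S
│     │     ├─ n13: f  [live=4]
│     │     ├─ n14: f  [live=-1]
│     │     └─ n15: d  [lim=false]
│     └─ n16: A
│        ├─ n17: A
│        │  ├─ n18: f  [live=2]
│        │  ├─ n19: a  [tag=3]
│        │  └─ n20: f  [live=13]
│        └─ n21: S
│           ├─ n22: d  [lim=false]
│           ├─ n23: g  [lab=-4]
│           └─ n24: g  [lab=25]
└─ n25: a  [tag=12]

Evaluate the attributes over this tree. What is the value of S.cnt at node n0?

1. n3.wid = "ym"  [terminal]
2. n4.live = -7  [terminal]
3. n2.sig = false  [f.live > -7]
4. n2.lim = "ymz"  [c.wid ++ "z"]
5. n2.wid = 9  [f.live * 3 + 30]
6. n7.live = 30  [terminal]
7. n6.cnt = 19  [f.live - 11]
8. n6.mk = true  [true]
9. n5.sig = false  [S.mk == false]
10. n5.lim = "mn"  ["mn"]
11. n5.wid = -1  [S.cnt * -1 + 18]
12. n8.lab = false  [B₂.wid > -1]
13. n10.lab = 1  [terminal]
14. n9.cnt = 10  [g.lab * 3 + 7]
15. n9.mk = false  [false]
16. n13.live = 4  [terminal]
17. n14.live = -1  [terminal]
18. n15.lim = false  [terminal]
19. n12.cnt = 9  [f₀.live + 5]
20. n12.mk = false  [d.lim == true]
21. n11.cnt = -4  [-4]
22. n11.mk = false  [S₁.mk == true]
23. n16.lab = true  [S₁.cnt == -4]
24. n17.lab = false  [not A₀.lab]
25. n18.live = 2  [terminal]
26. n19.tag = 3  [terminal]
27. n20.live = 13  [terminal]
28. n17.lim = "un"  ["un"]
29. n17.cnt = 22  [22]
30. n17.idx = "nx"  ["nx"]
31. n22.lim = false  [terminal]
32. n23.lab = -4  [terminal]
33. n24.lab = 25  [terminal]
34. n21.cnt = 24  [g₀.lab + g₁.lab + 3]
35. n21.mk = false  [d.lim == true]
36. n16.lim = "nxun"  [A₁.idx ++ A₁.lim]
37. n16.cnt = 1  [S.cnt * -2 + 49]
38. n16.idx = "nxv"  [A₁.idx ++ "v"]
39. n8.lim = "xnxun"  ["x" ++ A₁.lim]
40. n8.cnt = 2  [S₁.cnt + 6]
41. n8.idx = "nxunnxv"  [A₁.lim ++ A₁.idx]
42. n1.sig = true  [B₂.sig == false]
43. n1.lim = "znxunnxv"  ["z" ++ A.idx]
44. n1.wid = 28  [B₁.wid + 19]
45. n25.tag = 12  [terminal]
46. n0.cnt = 30  [len(B.lim) + 22]
47. n0.mk = true  [a.tag > 11]

30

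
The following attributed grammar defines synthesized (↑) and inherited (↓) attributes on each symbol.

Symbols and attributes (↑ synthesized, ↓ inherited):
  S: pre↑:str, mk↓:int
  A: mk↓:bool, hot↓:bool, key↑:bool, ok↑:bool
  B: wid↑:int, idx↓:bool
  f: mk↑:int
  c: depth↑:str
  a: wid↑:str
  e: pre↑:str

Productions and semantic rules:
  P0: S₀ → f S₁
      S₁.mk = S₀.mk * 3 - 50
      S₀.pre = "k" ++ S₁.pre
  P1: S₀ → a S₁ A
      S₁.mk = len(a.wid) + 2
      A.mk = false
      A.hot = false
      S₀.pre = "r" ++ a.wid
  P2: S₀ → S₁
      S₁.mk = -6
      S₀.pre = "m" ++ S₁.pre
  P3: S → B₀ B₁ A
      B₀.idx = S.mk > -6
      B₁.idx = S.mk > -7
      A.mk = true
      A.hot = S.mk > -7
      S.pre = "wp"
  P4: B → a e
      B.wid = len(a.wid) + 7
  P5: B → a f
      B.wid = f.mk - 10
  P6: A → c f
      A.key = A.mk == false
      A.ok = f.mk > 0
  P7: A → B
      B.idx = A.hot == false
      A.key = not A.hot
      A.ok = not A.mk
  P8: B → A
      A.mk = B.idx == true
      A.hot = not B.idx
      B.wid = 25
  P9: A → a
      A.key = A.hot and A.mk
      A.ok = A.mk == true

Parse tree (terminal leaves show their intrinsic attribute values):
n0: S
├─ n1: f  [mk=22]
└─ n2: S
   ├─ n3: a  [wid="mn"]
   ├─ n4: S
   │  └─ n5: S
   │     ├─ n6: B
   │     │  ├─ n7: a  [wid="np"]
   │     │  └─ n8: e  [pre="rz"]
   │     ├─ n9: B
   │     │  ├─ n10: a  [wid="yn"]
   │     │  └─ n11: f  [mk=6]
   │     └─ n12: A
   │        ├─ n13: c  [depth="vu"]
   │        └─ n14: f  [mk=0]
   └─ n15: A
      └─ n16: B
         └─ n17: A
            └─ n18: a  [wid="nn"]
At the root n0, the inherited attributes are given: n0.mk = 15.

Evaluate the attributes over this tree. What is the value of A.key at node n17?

1. n0.mk = 15  [given at root]
2. n1.mk = 22  [terminal]
3. n2.mk = -5  [S₀.mk * 3 - 50]
4. n3.wid = "mn"  [terminal]
5. n4.mk = 4  [len(a.wid) + 2]
6. n5.mk = -6  [-6]
7. n6.idx = false  [S.mk > -6]
8. n7.wid = "np"  [terminal]
9. n8.pre = "rz"  [terminal]
10. n6.wid = 9  [len(a.wid) + 7]
11. n9.idx = true  [S.mk > -7]
12. n10.wid = "yn"  [terminal]
13. n11.mk = 6  [terminal]
14. n9.wid = -4  [f.mk - 10]
15. n12.mk = true  [true]
16. n12.hot = true  [S.mk > -7]
17. n13.depth = "vu"  [terminal]
18. n14.mk = 0  [terminal]
19. n12.key = false  [A.mk == false]
20. n12.ok = false  [f.mk > 0]
21. n5.pre = "wp"  ["wp"]
22. n4.pre = "mwp"  ["m" ++ S₁.pre]
23. n15.mk = false  [false]
24. n15.hot = false  [false]
25. n16.idx = true  [A.hot == false]
26. n17.mk = true  [B.idx == true]
27. n17.hot = false  [not B.idx]
28. n18.wid = "nn"  [terminal]
29. n17.key = false  [A.hot and A.mk]
30. n17.ok = true  [A.mk == true]
31. n16.wid = 25  [25]
32. n15.key = true  [not A.hot]
33. n15.ok = true  [not A.mk]
34. n2.pre = "rmn"  ["r" ++ a.wid]
35. n0.pre = "krmn"  ["k" ++ S₁.pre]

false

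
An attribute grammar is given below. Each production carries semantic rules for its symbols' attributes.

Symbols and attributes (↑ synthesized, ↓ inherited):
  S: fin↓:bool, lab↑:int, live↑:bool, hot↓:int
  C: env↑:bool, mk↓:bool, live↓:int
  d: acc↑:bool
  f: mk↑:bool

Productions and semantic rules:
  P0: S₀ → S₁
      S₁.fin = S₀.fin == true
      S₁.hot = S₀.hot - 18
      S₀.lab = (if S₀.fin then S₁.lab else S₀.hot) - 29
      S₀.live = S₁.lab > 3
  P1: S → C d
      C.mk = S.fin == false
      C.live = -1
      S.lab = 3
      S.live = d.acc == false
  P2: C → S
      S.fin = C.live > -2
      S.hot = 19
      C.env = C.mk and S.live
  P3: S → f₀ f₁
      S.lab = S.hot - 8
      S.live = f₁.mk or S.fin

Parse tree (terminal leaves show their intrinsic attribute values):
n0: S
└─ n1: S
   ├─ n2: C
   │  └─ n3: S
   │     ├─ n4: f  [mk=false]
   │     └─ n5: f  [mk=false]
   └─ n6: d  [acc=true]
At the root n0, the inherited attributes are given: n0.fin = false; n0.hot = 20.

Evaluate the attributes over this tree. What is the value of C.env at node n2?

true

1. n0.fin = false  [given at root]
2. n0.hot = 20  [given at root]
3. n1.fin = false  [S₀.fin == true]
4. n1.hot = 2  [S₀.hot - 18]
5. n2.mk = true  [S.fin == false]
6. n2.live = -1  [-1]
7. n3.fin = true  [C.live > -2]
8. n3.hot = 19  [19]
9. n4.mk = false  [terminal]
10. n5.mk = false  [terminal]
11. n3.lab = 11  [S.hot - 8]
12. n3.live = true  [f₁.mk or S.fin]
13. n2.env = true  [C.mk and S.live]
14. n6.acc = true  [terminal]
15. n1.lab = 3  [3]
16. n1.live = false  [d.acc == false]
17. n0.lab = -9  [(if S₀.fin then S₁.lab else S₀.hot) - 29]
18. n0.live = false  [S₁.lab > 3]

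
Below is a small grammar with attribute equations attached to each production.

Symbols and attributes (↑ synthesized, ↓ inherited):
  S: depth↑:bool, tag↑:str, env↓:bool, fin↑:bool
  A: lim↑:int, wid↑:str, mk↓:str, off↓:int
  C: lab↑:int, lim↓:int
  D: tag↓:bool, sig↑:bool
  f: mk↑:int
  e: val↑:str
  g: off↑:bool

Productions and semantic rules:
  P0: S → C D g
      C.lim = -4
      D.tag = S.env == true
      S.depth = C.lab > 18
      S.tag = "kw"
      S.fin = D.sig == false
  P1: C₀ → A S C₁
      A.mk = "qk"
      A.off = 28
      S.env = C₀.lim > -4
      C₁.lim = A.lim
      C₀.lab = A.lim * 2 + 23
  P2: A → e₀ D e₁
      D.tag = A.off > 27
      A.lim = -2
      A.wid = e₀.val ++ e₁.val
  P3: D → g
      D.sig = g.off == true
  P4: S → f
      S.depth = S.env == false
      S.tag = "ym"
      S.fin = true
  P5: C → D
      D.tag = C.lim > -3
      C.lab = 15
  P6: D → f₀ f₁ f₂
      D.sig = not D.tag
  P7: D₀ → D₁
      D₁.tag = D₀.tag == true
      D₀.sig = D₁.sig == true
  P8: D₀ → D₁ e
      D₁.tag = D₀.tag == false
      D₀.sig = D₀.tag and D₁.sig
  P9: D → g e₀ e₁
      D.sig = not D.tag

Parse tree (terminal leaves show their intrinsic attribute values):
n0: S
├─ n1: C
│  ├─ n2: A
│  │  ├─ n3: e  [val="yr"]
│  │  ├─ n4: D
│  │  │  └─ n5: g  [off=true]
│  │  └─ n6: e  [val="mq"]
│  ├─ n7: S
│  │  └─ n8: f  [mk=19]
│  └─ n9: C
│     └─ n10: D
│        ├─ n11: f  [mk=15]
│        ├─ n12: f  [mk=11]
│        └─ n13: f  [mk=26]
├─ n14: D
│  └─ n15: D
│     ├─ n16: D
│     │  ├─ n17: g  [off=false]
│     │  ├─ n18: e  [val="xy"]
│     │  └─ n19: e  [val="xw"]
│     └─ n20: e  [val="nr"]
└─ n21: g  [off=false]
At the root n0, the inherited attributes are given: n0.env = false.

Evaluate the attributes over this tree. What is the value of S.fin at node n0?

true

1. n0.env = false  [given at root]
2. n1.lim = -4  [-4]
3. n2.mk = "qk"  ["qk"]
4. n2.off = 28  [28]
5. n3.val = "yr"  [terminal]
6. n4.tag = true  [A.off > 27]
7. n5.off = true  [terminal]
8. n4.sig = true  [g.off == true]
9. n6.val = "mq"  [terminal]
10. n2.lim = -2  [-2]
11. n2.wid = "yrmq"  [e₀.val ++ e₁.val]
12. n7.env = false  [C₀.lim > -4]
13. n8.mk = 19  [terminal]
14. n7.depth = true  [S.env == false]
15. n7.tag = "ym"  ["ym"]
16. n7.fin = true  [true]
17. n9.lim = -2  [A.lim]
18. n10.tag = true  [C.lim > -3]
19. n11.mk = 15  [terminal]
20. n12.mk = 11  [terminal]
21. n13.mk = 26  [terminal]
22. n10.sig = false  [not D.tag]
23. n9.lab = 15  [15]
24. n1.lab = 19  [A.lim * 2 + 23]
25. n14.tag = false  [S.env == true]
26. n15.tag = false  [D₀.tag == true]
27. n16.tag = true  [D₀.tag == false]
28. n17.off = false  [terminal]
29. n18.val = "xy"  [terminal]
30. n19.val = "xw"  [terminal]
31. n16.sig = false  [not D.tag]
32. n20.val = "nr"  [terminal]
33. n15.sig = false  [D₀.tag and D₁.sig]
34. n14.sig = false  [D₁.sig == true]
35. n21.off = false  [terminal]
36. n0.depth = true  [C.lab > 18]
37. n0.tag = "kw"  ["kw"]
38. n0.fin = true  [D.sig == false]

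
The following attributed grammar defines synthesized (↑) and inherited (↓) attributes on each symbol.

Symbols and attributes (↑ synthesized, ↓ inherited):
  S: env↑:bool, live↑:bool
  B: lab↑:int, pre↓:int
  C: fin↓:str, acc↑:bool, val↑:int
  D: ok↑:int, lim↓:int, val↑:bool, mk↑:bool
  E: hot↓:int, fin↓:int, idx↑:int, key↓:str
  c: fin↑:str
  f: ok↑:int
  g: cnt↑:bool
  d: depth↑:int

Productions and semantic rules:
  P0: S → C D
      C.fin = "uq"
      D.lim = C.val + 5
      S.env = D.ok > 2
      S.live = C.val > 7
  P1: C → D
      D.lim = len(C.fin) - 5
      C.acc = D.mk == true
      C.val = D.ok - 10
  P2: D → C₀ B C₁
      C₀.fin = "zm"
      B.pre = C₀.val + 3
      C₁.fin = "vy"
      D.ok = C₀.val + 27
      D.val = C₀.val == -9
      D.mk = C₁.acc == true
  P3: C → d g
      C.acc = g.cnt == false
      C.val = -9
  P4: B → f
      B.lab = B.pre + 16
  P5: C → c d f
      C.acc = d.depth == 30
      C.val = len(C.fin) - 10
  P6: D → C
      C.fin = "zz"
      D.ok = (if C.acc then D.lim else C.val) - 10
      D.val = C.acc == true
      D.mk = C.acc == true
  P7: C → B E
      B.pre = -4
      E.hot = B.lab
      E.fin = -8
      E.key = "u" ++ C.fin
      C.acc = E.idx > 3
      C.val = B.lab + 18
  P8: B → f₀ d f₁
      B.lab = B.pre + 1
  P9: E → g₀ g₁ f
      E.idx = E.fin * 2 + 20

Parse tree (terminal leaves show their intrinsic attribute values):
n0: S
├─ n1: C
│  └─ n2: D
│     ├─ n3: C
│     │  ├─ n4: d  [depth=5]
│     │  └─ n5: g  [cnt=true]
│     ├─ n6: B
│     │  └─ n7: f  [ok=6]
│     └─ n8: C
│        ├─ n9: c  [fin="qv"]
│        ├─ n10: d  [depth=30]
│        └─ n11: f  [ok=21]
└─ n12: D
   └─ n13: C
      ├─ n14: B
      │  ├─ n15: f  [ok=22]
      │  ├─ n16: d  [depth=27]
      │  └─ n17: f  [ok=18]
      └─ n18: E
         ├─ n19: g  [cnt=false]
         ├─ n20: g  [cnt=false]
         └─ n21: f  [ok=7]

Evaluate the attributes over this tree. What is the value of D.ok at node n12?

3

1. n1.fin = "uq"  ["uq"]
2. n2.lim = -3  [len(C.fin) - 5]
3. n3.fin = "zm"  ["zm"]
4. n4.depth = 5  [terminal]
5. n5.cnt = true  [terminal]
6. n3.acc = false  [g.cnt == false]
7. n3.val = -9  [-9]
8. n6.pre = -6  [C₀.val + 3]
9. n7.ok = 6  [terminal]
10. n6.lab = 10  [B.pre + 16]
11. n8.fin = "vy"  ["vy"]
12. n9.fin = "qv"  [terminal]
13. n10.depth = 30  [terminal]
14. n11.ok = 21  [terminal]
15. n8.acc = true  [d.depth == 30]
16. n8.val = -8  [len(C.fin) - 10]
17. n2.ok = 18  [C₀.val + 27]
18. n2.val = true  [C₀.val == -9]
19. n2.mk = true  [C₁.acc == true]
20. n1.acc = true  [D.mk == true]
21. n1.val = 8  [D.ok - 10]
22. n12.lim = 13  [C.val + 5]
23. n13.fin = "zz"  ["zz"]
24. n14.pre = -4  [-4]
25. n15.ok = 22  [terminal]
26. n16.depth = 27  [terminal]
27. n17.ok = 18  [terminal]
28. n14.lab = -3  [B.pre + 1]
29. n18.hot = -3  [B.lab]
30. n18.fin = -8  [-8]
31. n18.key = "uzz"  ["u" ++ C.fin]
32. n19.cnt = false  [terminal]
33. n20.cnt = false  [terminal]
34. n21.ok = 7  [terminal]
35. n18.idx = 4  [E.fin * 2 + 20]
36. n13.acc = true  [E.idx > 3]
37. n13.val = 15  [B.lab + 18]
38. n12.ok = 3  [(if C.acc then D.lim else C.val) - 10]
39. n12.val = true  [C.acc == true]
40. n12.mk = true  [C.acc == true]
41. n0.env = true  [D.ok > 2]
42. n0.live = true  [C.val > 7]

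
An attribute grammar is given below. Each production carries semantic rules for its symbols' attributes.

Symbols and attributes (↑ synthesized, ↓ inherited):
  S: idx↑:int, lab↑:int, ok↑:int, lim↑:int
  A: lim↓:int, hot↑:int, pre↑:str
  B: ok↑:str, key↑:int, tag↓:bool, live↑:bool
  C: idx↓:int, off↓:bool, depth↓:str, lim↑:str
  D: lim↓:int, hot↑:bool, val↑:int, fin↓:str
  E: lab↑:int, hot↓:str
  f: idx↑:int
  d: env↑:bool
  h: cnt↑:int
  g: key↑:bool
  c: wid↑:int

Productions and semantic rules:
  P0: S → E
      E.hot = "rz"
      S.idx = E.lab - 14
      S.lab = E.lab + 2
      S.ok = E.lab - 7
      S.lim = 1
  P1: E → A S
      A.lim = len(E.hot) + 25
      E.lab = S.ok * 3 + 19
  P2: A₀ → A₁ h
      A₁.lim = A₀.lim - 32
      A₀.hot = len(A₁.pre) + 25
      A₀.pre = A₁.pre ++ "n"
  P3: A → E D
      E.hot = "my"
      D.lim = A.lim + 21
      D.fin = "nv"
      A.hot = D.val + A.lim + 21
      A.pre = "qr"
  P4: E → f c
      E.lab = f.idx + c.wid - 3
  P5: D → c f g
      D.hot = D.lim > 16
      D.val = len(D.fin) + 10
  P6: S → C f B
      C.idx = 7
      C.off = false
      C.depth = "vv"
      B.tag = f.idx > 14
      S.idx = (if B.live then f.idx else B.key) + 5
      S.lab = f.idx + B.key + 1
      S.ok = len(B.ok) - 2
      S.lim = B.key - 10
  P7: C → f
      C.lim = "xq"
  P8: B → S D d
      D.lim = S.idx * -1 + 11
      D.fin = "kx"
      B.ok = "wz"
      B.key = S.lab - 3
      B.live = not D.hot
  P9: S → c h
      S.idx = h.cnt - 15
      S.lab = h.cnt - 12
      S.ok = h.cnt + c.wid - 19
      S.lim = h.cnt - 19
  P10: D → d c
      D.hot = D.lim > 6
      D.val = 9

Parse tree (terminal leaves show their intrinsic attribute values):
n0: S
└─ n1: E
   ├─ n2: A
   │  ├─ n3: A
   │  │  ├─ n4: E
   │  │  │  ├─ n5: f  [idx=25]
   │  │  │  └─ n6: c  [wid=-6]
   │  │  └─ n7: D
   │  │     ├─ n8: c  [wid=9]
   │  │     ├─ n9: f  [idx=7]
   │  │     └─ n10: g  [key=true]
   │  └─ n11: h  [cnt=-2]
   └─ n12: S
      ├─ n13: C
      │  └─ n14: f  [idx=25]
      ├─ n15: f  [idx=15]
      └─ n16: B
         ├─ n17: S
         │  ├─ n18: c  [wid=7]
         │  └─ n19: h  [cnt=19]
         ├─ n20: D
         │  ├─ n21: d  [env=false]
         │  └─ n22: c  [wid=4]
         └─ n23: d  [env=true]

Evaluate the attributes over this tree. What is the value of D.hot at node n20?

1. n1.hot = "rz"  ["rz"]
2. n2.lim = 27  [len(E.hot) + 25]
3. n3.lim = -5  [A₀.lim - 32]
4. n4.hot = "my"  ["my"]
5. n5.idx = 25  [terminal]
6. n6.wid = -6  [terminal]
7. n4.lab = 16  [f.idx + c.wid - 3]
8. n7.lim = 16  [A.lim + 21]
9. n7.fin = "nv"  ["nv"]
10. n8.wid = 9  [terminal]
11. n9.idx = 7  [terminal]
12. n10.key = true  [terminal]
13. n7.hot = false  [D.lim > 16]
14. n7.val = 12  [len(D.fin) + 10]
15. n3.hot = 28  [D.val + A.lim + 21]
16. n3.pre = "qr"  ["qr"]
17. n11.cnt = -2  [terminal]
18. n2.hot = 27  [len(A₁.pre) + 25]
19. n2.pre = "qrn"  [A₁.pre ++ "n"]
20. n13.idx = 7  [7]
21. n13.off = false  [false]
22. n13.depth = "vv"  ["vv"]
23. n14.idx = 25  [terminal]
24. n13.lim = "xq"  ["xq"]
25. n15.idx = 15  [terminal]
26. n16.tag = true  [f.idx > 14]
27. n18.wid = 7  [terminal]
28. n19.cnt = 19  [terminal]
29. n17.idx = 4  [h.cnt - 15]
30. n17.lab = 7  [h.cnt - 12]
31. n17.ok = 7  [h.cnt + c.wid - 19]
32. n17.lim = 0  [h.cnt - 19]
33. n20.lim = 7  [S.idx * -1 + 11]
34. n20.fin = "kx"  ["kx"]
35. n21.env = false  [terminal]
36. n22.wid = 4  [terminal]
37. n20.hot = true  [D.lim > 6]
38. n20.val = 9  [9]
39. n23.env = true  [terminal]
40. n16.ok = "wz"  ["wz"]
41. n16.key = 4  [S.lab - 3]
42. n16.live = false  [not D.hot]
43. n12.idx = 9  [(if B.live then f.idx else B.key) + 5]
44. n12.lab = 20  [f.idx + B.key + 1]
45. n12.ok = 0  [len(B.ok) - 2]
46. n12.lim = -6  [B.key - 10]
47. n1.lab = 19  [S.ok * 3 + 19]
48. n0.idx = 5  [E.lab - 14]
49. n0.lab = 21  [E.lab + 2]
50. n0.ok = 12  [E.lab - 7]
51. n0.lim = 1  [1]

true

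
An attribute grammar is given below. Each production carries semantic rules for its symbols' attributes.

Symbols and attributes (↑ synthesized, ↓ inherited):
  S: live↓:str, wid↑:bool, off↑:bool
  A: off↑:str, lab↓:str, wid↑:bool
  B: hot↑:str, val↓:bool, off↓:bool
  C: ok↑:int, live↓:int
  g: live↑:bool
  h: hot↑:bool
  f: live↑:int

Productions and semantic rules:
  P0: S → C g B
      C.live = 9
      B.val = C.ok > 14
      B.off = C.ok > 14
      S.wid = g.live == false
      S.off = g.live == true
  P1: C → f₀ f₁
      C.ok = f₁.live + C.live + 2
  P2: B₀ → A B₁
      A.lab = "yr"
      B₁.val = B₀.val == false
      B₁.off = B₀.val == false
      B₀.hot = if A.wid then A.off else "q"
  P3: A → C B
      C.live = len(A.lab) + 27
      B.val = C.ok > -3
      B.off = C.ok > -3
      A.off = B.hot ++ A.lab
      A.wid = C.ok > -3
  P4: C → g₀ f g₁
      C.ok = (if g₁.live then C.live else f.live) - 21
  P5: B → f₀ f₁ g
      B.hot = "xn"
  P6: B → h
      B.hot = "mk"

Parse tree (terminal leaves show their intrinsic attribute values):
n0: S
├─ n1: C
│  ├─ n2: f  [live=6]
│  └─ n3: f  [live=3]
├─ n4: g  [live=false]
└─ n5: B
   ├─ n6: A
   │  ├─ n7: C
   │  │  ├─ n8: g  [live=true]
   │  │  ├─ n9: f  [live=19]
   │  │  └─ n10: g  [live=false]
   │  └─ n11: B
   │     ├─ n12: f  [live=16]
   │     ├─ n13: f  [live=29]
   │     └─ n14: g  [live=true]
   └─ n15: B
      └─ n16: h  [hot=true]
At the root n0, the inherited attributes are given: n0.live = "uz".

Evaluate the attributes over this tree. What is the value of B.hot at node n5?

1. n0.live = "uz"  [given at root]
2. n1.live = 9  [9]
3. n2.live = 6  [terminal]
4. n3.live = 3  [terminal]
5. n1.ok = 14  [f₁.live + C.live + 2]
6. n4.live = false  [terminal]
7. n5.val = false  [C.ok > 14]
8. n5.off = false  [C.ok > 14]
9. n6.lab = "yr"  ["yr"]
10. n7.live = 29  [len(A.lab) + 27]
11. n8.live = true  [terminal]
12. n9.live = 19  [terminal]
13. n10.live = false  [terminal]
14. n7.ok = -2  [(if g₁.live then C.live else f.live) - 21]
15. n11.val = true  [C.ok > -3]
16. n11.off = true  [C.ok > -3]
17. n12.live = 16  [terminal]
18. n13.live = 29  [terminal]
19. n14.live = true  [terminal]
20. n11.hot = "xn"  ["xn"]
21. n6.off = "xnyr"  [B.hot ++ A.lab]
22. n6.wid = true  [C.ok > -3]
23. n15.val = true  [B₀.val == false]
24. n15.off = true  [B₀.val == false]
25. n16.hot = true  [terminal]
26. n15.hot = "mk"  ["mk"]
27. n5.hot = "xnyr"  [if A.wid then A.off else "q"]
28. n0.wid = true  [g.live == false]
29. n0.off = false  [g.live == true]

"xnyr"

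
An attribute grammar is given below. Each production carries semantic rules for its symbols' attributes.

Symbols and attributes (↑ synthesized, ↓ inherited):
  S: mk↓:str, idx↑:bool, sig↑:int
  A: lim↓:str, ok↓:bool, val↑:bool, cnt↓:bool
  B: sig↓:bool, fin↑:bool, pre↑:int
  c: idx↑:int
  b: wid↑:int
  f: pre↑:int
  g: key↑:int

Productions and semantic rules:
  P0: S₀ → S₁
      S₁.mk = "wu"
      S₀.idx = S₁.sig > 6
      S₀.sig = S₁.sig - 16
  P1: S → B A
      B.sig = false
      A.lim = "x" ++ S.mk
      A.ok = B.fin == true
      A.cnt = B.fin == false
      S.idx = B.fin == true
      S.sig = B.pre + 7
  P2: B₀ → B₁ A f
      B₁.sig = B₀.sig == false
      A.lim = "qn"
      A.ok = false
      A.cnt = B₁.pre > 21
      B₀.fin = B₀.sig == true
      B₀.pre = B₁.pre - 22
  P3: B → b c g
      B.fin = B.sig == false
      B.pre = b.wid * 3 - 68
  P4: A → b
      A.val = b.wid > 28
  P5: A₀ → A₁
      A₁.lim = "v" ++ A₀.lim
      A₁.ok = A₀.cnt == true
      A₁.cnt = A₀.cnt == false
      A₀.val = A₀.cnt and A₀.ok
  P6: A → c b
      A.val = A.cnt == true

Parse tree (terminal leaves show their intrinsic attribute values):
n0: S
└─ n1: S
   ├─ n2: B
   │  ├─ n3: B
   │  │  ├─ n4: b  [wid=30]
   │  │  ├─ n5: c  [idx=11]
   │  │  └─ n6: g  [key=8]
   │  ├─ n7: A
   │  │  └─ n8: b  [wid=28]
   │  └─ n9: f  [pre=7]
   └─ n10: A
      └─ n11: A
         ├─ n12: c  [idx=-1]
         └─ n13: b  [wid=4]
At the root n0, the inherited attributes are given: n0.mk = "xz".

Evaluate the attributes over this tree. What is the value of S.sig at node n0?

1. n0.mk = "xz"  [given at root]
2. n1.mk = "wu"  ["wu"]
3. n2.sig = false  [false]
4. n3.sig = true  [B₀.sig == false]
5. n4.wid = 30  [terminal]
6. n5.idx = 11  [terminal]
7. n6.key = 8  [terminal]
8. n3.fin = false  [B.sig == false]
9. n3.pre = 22  [b.wid * 3 - 68]
10. n7.lim = "qn"  ["qn"]
11. n7.ok = false  [false]
12. n7.cnt = true  [B₁.pre > 21]
13. n8.wid = 28  [terminal]
14. n7.val = false  [b.wid > 28]
15. n9.pre = 7  [terminal]
16. n2.fin = false  [B₀.sig == true]
17. n2.pre = 0  [B₁.pre - 22]
18. n10.lim = "xwu"  ["x" ++ S.mk]
19. n10.ok = false  [B.fin == true]
20. n10.cnt = true  [B.fin == false]
21. n11.lim = "vxwu"  ["v" ++ A₀.lim]
22. n11.ok = true  [A₀.cnt == true]
23. n11.cnt = false  [A₀.cnt == false]
24. n12.idx = -1  [terminal]
25. n13.wid = 4  [terminal]
26. n11.val = false  [A.cnt == true]
27. n10.val = false  [A₀.cnt and A₀.ok]
28. n1.idx = false  [B.fin == true]
29. n1.sig = 7  [B.pre + 7]
30. n0.idx = true  [S₁.sig > 6]
31. n0.sig = -9  [S₁.sig - 16]

-9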